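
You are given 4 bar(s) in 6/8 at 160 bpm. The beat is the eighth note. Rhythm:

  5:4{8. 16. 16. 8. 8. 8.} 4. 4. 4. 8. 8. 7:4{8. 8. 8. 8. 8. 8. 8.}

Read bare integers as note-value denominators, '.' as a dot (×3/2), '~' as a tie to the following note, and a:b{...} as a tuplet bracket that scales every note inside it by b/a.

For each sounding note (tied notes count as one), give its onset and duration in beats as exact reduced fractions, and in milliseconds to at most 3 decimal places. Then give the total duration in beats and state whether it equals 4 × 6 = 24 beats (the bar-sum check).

1) 0.0ms=0b +450.0ms=6/5b
2) 450.0ms=6/5b +225.0ms=3/5b
3) 675.0ms=9/5b +225.0ms=3/5b
4) 900.0ms=12/5b +450.0ms=6/5b
5) 1350.0ms=18/5b +450.0ms=6/5b
6) 1800.0ms=24/5b +450.0ms=6/5b
7) 2250.0ms=6b +1125.0ms=3b
8) 3375.0ms=9b +1125.0ms=3b
9) 4500.0ms=12b +1125.0ms=3b
10) 5625.0ms=15b +562.5ms=3/2b
11) 6187.5ms=33/2b +562.5ms=3/2b
12) 6750.0ms=18b +321.429ms=6/7b
13) 7071.429ms=132/7b +321.429ms=6/7b
14) 7392.857ms=138/7b +321.429ms=6/7b
15) 7714.286ms=144/7b +321.429ms=6/7b
16) 8035.714ms=150/7b +321.429ms=6/7b
17) 8357.143ms=156/7b +321.429ms=6/7b
18) 8678.571ms=162/7b +321.429ms=6/7b
Σ=24b of 24 (160bpm 6/8) — PASS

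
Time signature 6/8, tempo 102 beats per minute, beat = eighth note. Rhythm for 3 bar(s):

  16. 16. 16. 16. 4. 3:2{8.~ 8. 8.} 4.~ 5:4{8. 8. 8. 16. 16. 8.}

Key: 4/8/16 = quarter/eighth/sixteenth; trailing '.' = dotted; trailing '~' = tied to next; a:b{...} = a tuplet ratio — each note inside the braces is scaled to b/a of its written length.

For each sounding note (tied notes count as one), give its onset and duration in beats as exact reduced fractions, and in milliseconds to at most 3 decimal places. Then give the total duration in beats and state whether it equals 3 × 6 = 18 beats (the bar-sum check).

1) 0.0ms=0b +441.176ms=3/4b
2) 441.176ms=3/4b +441.176ms=3/4b
3) 882.353ms=3/2b +441.176ms=3/4b
4) 1323.529ms=9/4b +441.176ms=3/4b
5) 1764.706ms=3b +1764.706ms=3b
6) 3529.412ms=6b +1176.471ms=2b
7) 4705.882ms=8b +588.235ms=1b
8) 5294.118ms=9b +2470.588ms=21/5b
9) 7764.706ms=66/5b +705.882ms=6/5b
10) 8470.588ms=72/5b +705.882ms=6/5b
11) 9176.471ms=78/5b +352.941ms=3/5b
12) 9529.412ms=81/5b +352.941ms=3/5b
13) 9882.353ms=84/5b +705.882ms=6/5b
Σ=18b of 18 (102bpm 6/8) — PASS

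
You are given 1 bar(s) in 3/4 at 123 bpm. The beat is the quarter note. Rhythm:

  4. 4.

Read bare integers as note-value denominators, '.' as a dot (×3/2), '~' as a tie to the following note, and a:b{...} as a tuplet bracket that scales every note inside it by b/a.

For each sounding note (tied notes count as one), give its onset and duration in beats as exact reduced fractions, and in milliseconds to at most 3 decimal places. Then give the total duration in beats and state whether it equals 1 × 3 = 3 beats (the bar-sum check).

1) 0.0ms=0b +731.707ms=3/2b
2) 731.707ms=3/2b +731.707ms=3/2b
Σ=3b of 3 (123bpm 3/4) — PASS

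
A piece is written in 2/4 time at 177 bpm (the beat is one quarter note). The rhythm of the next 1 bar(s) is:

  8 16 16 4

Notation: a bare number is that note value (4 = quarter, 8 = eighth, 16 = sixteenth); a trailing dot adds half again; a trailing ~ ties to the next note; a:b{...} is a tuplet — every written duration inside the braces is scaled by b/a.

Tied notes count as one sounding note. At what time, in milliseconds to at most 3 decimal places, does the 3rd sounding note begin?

note 3 onset = 3/4b = 254.237ms

1. 0.0ms @ 0 + 169.492ms (1/2)
2. 169.492ms @ 1/2 + 84.746ms (1/4)
3. 254.237ms @ 3/4 + 84.746ms (1/4)
4. 338.983ms @ 1 + 338.983ms (1)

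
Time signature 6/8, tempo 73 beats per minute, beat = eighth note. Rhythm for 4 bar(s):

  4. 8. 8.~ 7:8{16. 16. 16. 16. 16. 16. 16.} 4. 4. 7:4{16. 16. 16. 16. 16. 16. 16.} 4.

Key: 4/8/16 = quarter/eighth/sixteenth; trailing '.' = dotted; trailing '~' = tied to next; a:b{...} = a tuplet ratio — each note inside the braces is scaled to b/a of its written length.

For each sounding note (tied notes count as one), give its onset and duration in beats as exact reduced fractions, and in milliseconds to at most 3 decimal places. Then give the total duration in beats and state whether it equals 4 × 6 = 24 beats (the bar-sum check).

1) 0.0ms=0b +2465.753ms=3b
2) 2465.753ms=3b +1232.877ms=3/2b
3) 3698.63ms=9/2b +1937.378ms=33/14b
4) 5636.008ms=48/7b +704.501ms=6/7b
5) 6340.509ms=54/7b +704.501ms=6/7b
6) 7045.01ms=60/7b +704.501ms=6/7b
7) 7749.511ms=66/7b +704.501ms=6/7b
8) 8454.012ms=72/7b +704.501ms=6/7b
9) 9158.513ms=78/7b +704.501ms=6/7b
10) 9863.014ms=12b +2465.753ms=3b
11) 12328.767ms=15b +2465.753ms=3b
12) 14794.521ms=18b +352.25ms=3/7b
13) 15146.771ms=129/7b +352.25ms=3/7b
14) 15499.022ms=132/7b +352.25ms=3/7b
15) 15851.272ms=135/7b +352.25ms=3/7b
16) 16203.523ms=138/7b +352.25ms=3/7b
17) 16555.773ms=141/7b +352.25ms=3/7b
18) 16908.023ms=144/7b +352.25ms=3/7b
19) 17260.274ms=21b +2465.753ms=3b
Σ=24b of 24 (73bpm 6/8) — PASS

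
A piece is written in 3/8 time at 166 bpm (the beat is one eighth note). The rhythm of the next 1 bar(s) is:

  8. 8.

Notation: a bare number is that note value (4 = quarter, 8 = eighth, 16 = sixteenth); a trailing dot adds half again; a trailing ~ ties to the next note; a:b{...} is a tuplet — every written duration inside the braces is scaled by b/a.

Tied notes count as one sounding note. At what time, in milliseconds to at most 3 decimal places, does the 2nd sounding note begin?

note 2 onset = 3/2b = 542.169ms

1. 0.0ms @ 0 + 542.169ms (3/2)
2. 542.169ms @ 3/2 + 542.169ms (3/2)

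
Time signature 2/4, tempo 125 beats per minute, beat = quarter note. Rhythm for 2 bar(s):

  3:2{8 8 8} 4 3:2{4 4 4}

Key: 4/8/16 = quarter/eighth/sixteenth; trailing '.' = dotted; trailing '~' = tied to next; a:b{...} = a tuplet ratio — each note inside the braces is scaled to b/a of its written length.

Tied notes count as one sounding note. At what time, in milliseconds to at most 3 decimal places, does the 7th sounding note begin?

note 7 onset = 10/3b = 1600.0ms

1. 0.0ms @ 0 + 160.0ms (1/3)
2. 160.0ms @ 1/3 + 160.0ms (1/3)
3. 320.0ms @ 2/3 + 160.0ms (1/3)
4. 480.0ms @ 1 + 480.0ms (1)
5. 960.0ms @ 2 + 320.0ms (2/3)
6. 1280.0ms @ 8/3 + 320.0ms (2/3)
7. 1600.0ms @ 10/3 + 320.0ms (2/3)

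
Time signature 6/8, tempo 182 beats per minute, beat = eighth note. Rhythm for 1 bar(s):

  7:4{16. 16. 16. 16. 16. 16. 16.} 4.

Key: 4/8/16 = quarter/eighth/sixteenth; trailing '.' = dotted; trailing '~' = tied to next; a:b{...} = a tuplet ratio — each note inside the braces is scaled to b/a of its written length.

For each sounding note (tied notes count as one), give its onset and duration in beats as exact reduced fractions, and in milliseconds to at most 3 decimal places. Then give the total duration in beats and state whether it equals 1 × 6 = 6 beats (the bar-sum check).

1) 0.0ms=0b +141.287ms=3/7b
2) 141.287ms=3/7b +141.287ms=3/7b
3) 282.575ms=6/7b +141.287ms=3/7b
4) 423.862ms=9/7b +141.287ms=3/7b
5) 565.149ms=12/7b +141.287ms=3/7b
6) 706.436ms=15/7b +141.287ms=3/7b
7) 847.724ms=18/7b +141.287ms=3/7b
8) 989.011ms=3b +989.011ms=3b
Σ=6b of 6 (182bpm 6/8) — PASS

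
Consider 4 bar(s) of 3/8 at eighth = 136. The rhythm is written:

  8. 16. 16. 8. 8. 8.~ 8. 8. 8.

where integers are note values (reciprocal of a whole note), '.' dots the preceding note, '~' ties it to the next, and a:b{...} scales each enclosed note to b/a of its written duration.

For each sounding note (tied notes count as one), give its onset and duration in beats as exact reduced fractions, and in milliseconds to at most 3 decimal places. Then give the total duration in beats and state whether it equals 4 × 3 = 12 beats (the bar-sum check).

1) 0.0ms=0b +661.765ms=3/2b
2) 661.765ms=3/2b +330.882ms=3/4b
3) 992.647ms=9/4b +330.882ms=3/4b
4) 1323.529ms=3b +661.765ms=3/2b
5) 1985.294ms=9/2b +661.765ms=3/2b
6) 2647.059ms=6b +1323.529ms=3b
7) 3970.588ms=9b +661.765ms=3/2b
8) 4632.353ms=21/2b +661.765ms=3/2b
Σ=12b of 12 (136bpm 3/8) — PASS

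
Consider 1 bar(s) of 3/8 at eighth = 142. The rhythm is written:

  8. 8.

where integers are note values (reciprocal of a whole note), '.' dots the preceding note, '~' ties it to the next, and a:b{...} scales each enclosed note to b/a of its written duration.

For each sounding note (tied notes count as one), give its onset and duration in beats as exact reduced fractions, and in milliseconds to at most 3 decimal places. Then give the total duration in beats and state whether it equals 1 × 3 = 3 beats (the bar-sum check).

1) 0.0ms=0b +633.803ms=3/2b
2) 633.803ms=3/2b +633.803ms=3/2b
Σ=3b of 3 (142bpm 3/8) — PASS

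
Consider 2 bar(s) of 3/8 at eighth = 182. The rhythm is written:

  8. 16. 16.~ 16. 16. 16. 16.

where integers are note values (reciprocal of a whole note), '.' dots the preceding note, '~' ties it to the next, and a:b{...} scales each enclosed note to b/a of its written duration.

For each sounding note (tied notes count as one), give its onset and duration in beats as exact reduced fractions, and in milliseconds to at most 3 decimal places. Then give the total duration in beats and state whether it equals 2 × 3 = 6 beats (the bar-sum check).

1) 0.0ms=0b +494.505ms=3/2b
2) 494.505ms=3/2b +247.253ms=3/4b
3) 741.758ms=9/4b +494.505ms=3/2b
4) 1236.264ms=15/4b +247.253ms=3/4b
5) 1483.516ms=9/2b +247.253ms=3/4b
6) 1730.769ms=21/4b +247.253ms=3/4b
Σ=6b of 6 (182bpm 3/8) — PASS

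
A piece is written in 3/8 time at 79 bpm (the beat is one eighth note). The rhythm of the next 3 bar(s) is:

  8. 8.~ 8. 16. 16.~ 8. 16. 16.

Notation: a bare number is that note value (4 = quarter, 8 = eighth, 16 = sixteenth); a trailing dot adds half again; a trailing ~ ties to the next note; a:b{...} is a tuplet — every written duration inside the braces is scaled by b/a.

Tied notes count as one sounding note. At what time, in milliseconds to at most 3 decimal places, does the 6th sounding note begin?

1. 0.0ms @ 0 + 1139.241ms (3/2)
2. 1139.241ms @ 3/2 + 2278.481ms (3)
3. 3417.722ms @ 9/2 + 569.62ms (3/4)
4. 3987.342ms @ 21/4 + 1708.861ms (9/4)
5. 5696.203ms @ 15/2 + 569.62ms (3/4)
6. 6265.823ms @ 33/4 + 569.62ms (3/4)

note 6 onset = 33/4b = 6265.823ms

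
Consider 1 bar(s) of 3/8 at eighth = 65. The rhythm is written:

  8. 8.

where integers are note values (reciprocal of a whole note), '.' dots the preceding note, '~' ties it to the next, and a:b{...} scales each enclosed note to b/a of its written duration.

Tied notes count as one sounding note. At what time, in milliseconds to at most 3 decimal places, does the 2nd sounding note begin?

note 2 onset = 3/2b = 1384.615ms

1. 0.0ms @ 0 + 1384.615ms (3/2)
2. 1384.615ms @ 3/2 + 1384.615ms (3/2)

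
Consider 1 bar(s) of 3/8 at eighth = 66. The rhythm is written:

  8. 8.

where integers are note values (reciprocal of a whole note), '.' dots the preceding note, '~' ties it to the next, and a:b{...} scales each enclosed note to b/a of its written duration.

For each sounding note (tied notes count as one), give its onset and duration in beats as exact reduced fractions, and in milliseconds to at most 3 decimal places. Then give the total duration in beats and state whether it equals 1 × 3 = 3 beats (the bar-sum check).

1) 0.0ms=0b +1363.636ms=3/2b
2) 1363.636ms=3/2b +1363.636ms=3/2b
Σ=3b of 3 (66bpm 3/8) — PASS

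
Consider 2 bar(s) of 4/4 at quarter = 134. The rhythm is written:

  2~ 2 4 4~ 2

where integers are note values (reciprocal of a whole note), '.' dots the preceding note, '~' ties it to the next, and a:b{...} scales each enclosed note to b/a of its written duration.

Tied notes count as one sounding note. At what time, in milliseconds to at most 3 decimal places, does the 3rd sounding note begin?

note 3 onset = 5b = 2238.806ms

1. 0.0ms @ 0 + 1791.045ms (4)
2. 1791.045ms @ 4 + 447.761ms (1)
3. 2238.806ms @ 5 + 1343.284ms (3)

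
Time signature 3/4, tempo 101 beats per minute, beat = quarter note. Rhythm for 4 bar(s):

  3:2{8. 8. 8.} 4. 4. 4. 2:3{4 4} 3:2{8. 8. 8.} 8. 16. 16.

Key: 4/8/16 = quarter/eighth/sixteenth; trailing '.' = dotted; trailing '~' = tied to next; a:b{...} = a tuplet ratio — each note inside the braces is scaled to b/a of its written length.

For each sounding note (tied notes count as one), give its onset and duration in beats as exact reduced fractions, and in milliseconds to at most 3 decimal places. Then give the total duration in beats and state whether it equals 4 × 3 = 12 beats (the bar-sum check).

1) 0.0ms=0b +297.03ms=1/2b
2) 297.03ms=1/2b +297.03ms=1/2b
3) 594.059ms=1b +297.03ms=1/2b
4) 891.089ms=3/2b +891.089ms=3/2b
5) 1782.178ms=3b +891.089ms=3/2b
6) 2673.267ms=9/2b +891.089ms=3/2b
7) 3564.356ms=6b +891.089ms=3/2b
8) 4455.446ms=15/2b +891.089ms=3/2b
9) 5346.535ms=9b +297.03ms=1/2b
10) 5643.564ms=19/2b +297.03ms=1/2b
11) 5940.594ms=10b +297.03ms=1/2b
12) 6237.624ms=21/2b +445.545ms=3/4b
13) 6683.168ms=45/4b +222.772ms=3/8b
14) 6905.941ms=93/8b +222.772ms=3/8b
Σ=12b of 12 (101bpm 3/4) — PASS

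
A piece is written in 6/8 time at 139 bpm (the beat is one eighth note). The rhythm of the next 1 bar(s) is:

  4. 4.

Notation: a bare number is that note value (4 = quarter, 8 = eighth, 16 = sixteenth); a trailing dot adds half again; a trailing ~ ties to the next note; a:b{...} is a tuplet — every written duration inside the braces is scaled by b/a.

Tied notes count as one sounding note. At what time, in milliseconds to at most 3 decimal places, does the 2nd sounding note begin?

note 2 onset = 3b = 1294.964ms

1. 0.0ms @ 0 + 1294.964ms (3)
2. 1294.964ms @ 3 + 1294.964ms (3)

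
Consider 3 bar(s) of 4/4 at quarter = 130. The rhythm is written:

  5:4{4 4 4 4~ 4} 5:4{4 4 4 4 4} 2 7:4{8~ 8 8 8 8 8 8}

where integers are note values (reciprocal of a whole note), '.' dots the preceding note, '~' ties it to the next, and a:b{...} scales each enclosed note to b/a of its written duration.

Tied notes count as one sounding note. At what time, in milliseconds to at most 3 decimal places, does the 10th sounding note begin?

1. 0.0ms @ 0 + 369.231ms (4/5)
2. 369.231ms @ 4/5 + 369.231ms (4/5)
3. 738.462ms @ 8/5 + 369.231ms (4/5)
4. 1107.692ms @ 12/5 + 738.462ms (8/5)
5. 1846.154ms @ 4 + 369.231ms (4/5)
6. 2215.385ms @ 24/5 + 369.231ms (4/5)
7. 2584.615ms @ 28/5 + 369.231ms (4/5)
8. 2953.846ms @ 32/5 + 369.231ms (4/5)
9. 3323.077ms @ 36/5 + 369.231ms (4/5)
10. 3692.308ms @ 8 + 923.077ms (2)
11. 4615.385ms @ 10 + 263.736ms (4/7)
12. 4879.121ms @ 74/7 + 131.868ms (2/7)
13. 5010.989ms @ 76/7 + 131.868ms (2/7)
14. 5142.857ms @ 78/7 + 131.868ms (2/7)
15. 5274.725ms @ 80/7 + 131.868ms (2/7)
16. 5406.593ms @ 82/7 + 131.868ms (2/7)

note 10 onset = 8b = 3692.308ms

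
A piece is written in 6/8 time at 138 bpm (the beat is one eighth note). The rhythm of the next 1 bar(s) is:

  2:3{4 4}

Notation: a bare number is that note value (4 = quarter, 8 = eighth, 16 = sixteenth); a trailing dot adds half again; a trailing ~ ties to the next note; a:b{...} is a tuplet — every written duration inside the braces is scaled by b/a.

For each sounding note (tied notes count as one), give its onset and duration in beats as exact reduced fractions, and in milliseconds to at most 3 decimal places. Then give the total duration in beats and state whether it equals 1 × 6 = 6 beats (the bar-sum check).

1) 0.0ms=0b +1304.348ms=3b
2) 1304.348ms=3b +1304.348ms=3b
Σ=6b of 6 (138bpm 6/8) — PASS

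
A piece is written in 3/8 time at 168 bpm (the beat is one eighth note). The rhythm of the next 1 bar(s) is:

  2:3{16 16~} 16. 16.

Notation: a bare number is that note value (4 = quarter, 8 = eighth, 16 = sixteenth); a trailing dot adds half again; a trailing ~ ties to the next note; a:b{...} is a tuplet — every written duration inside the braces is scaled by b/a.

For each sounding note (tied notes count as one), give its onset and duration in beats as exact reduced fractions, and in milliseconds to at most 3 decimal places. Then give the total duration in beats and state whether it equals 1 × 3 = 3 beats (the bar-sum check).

1) 0.0ms=0b +267.857ms=3/4b
2) 267.857ms=3/4b +535.714ms=3/2b
3) 803.571ms=9/4b +267.857ms=3/4b
Σ=3b of 3 (168bpm 3/8) — PASS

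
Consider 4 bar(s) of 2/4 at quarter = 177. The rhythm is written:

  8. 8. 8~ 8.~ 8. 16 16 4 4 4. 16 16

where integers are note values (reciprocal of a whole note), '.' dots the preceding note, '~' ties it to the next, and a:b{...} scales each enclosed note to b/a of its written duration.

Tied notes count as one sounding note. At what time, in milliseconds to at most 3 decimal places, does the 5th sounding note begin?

note 5 onset = 15/4b = 1271.186ms

1. 0.0ms @ 0 + 254.237ms (3/4)
2. 254.237ms @ 3/4 + 254.237ms (3/4)
3. 508.475ms @ 3/2 + 677.966ms (2)
4. 1186.441ms @ 7/2 + 84.746ms (1/4)
5. 1271.186ms @ 15/4 + 84.746ms (1/4)
6. 1355.932ms @ 4 + 338.983ms (1)
7. 1694.915ms @ 5 + 338.983ms (1)
8. 2033.898ms @ 6 + 508.475ms (3/2)
9. 2542.373ms @ 15/2 + 84.746ms (1/4)
10. 2627.119ms @ 31/4 + 84.746ms (1/4)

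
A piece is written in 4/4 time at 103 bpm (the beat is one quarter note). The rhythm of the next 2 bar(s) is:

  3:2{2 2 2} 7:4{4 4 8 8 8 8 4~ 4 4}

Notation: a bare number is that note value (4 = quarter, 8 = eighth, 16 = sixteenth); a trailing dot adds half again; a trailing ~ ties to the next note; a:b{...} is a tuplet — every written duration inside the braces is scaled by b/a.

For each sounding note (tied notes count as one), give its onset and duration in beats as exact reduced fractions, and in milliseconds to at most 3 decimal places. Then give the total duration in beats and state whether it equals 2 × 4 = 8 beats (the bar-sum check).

1) 0.0ms=0b +776.699ms=4/3b
2) 776.699ms=4/3b +776.699ms=4/3b
3) 1553.398ms=8/3b +776.699ms=4/3b
4) 2330.097ms=4b +332.871ms=4/7b
5) 2662.968ms=32/7b +332.871ms=4/7b
6) 2995.839ms=36/7b +166.436ms=2/7b
7) 3162.275ms=38/7b +166.436ms=2/7b
8) 3328.71ms=40/7b +166.436ms=2/7b
9) 3495.146ms=6b +166.436ms=2/7b
10) 3661.581ms=44/7b +665.742ms=8/7b
11) 4327.323ms=52/7b +332.871ms=4/7b
Σ=8b of 8 (103bpm 4/4) — PASS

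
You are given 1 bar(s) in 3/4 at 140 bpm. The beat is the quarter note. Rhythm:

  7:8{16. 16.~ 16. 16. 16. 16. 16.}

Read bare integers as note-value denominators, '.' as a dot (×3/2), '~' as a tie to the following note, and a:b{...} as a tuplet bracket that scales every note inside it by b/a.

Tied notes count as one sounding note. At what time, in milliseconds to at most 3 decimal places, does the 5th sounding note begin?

note 5 onset = 15/7b = 918.367ms

1. 0.0ms @ 0 + 183.673ms (3/7)
2. 183.673ms @ 3/7 + 367.347ms (6/7)
3. 551.02ms @ 9/7 + 183.673ms (3/7)
4. 734.694ms @ 12/7 + 183.673ms (3/7)
5. 918.367ms @ 15/7 + 183.673ms (3/7)
6. 1102.041ms @ 18/7 + 183.673ms (3/7)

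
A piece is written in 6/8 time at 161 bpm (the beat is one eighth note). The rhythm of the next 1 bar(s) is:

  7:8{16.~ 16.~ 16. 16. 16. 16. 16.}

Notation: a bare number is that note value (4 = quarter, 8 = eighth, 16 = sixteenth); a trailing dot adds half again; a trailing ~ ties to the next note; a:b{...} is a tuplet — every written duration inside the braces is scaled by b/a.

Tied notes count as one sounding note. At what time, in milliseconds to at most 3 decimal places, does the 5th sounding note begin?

1. 0.0ms @ 0 + 958.296ms (18/7)
2. 958.296ms @ 18/7 + 319.432ms (6/7)
3. 1277.728ms @ 24/7 + 319.432ms (6/7)
4. 1597.161ms @ 30/7 + 319.432ms (6/7)
5. 1916.593ms @ 36/7 + 319.432ms (6/7)

note 5 onset = 36/7b = 1916.593ms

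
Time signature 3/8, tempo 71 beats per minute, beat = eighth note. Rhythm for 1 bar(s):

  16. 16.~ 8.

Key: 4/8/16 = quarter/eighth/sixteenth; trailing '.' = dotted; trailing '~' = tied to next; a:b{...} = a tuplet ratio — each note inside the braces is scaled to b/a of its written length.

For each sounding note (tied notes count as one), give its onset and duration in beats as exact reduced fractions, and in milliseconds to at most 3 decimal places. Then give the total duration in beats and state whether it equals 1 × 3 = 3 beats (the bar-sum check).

1) 0.0ms=0b +633.803ms=3/4b
2) 633.803ms=3/4b +1901.408ms=9/4b
Σ=3b of 3 (71bpm 3/8) — PASS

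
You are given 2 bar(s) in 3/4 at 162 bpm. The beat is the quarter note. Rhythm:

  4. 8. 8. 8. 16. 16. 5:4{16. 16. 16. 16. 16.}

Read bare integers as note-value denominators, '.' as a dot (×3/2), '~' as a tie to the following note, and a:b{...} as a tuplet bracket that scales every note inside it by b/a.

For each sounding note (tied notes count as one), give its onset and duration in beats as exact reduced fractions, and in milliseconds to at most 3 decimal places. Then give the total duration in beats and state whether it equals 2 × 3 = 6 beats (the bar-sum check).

1) 0.0ms=0b +555.556ms=3/2b
2) 555.556ms=3/2b +277.778ms=3/4b
3) 833.333ms=9/4b +277.778ms=3/4b
4) 1111.111ms=3b +277.778ms=3/4b
5) 1388.889ms=15/4b +138.889ms=3/8b
6) 1527.778ms=33/8b +138.889ms=3/8b
7) 1666.667ms=9/2b +111.111ms=3/10b
8) 1777.778ms=24/5b +111.111ms=3/10b
9) 1888.889ms=51/10b +111.111ms=3/10b
10) 2000.0ms=27/5b +111.111ms=3/10b
11) 2111.111ms=57/10b +111.111ms=3/10b
Σ=6b of 6 (162bpm 3/4) — PASS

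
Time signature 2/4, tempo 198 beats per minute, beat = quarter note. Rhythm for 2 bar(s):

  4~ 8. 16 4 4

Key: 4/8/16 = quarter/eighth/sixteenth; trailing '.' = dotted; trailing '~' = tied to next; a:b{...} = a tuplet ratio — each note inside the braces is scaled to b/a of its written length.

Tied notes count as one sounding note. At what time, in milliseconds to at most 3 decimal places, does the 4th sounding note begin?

1. 0.0ms @ 0 + 530.303ms (7/4)
2. 530.303ms @ 7/4 + 75.758ms (1/4)
3. 606.061ms @ 2 + 303.03ms (1)
4. 909.091ms @ 3 + 303.03ms (1)

note 4 onset = 3b = 909.091ms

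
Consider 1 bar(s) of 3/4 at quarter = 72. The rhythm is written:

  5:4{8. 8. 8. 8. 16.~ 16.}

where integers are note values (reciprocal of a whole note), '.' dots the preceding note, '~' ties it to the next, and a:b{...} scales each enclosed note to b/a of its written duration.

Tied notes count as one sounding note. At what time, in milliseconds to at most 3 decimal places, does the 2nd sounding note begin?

1. 0.0ms @ 0 + 500.0ms (3/5)
2. 500.0ms @ 3/5 + 500.0ms (3/5)
3. 1000.0ms @ 6/5 + 500.0ms (3/5)
4. 1500.0ms @ 9/5 + 500.0ms (3/5)
5. 2000.0ms @ 12/5 + 500.0ms (3/5)

note 2 onset = 3/5b = 500.0ms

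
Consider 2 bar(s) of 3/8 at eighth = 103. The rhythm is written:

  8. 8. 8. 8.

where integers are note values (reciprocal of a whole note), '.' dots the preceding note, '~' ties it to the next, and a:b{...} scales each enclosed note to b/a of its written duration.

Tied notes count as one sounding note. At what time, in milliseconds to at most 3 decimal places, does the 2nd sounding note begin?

note 2 onset = 3/2b = 873.786ms

1. 0.0ms @ 0 + 873.786ms (3/2)
2. 873.786ms @ 3/2 + 873.786ms (3/2)
3. 1747.573ms @ 3 + 873.786ms (3/2)
4. 2621.359ms @ 9/2 + 873.786ms (3/2)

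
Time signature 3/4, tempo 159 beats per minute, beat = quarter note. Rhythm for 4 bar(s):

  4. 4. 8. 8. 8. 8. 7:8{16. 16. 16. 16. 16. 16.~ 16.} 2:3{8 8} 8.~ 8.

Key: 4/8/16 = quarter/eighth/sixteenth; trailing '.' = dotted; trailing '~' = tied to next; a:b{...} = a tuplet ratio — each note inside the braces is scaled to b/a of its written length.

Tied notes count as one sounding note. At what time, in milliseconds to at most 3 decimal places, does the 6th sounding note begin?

note 6 onset = 21/4b = 1981.132ms

1. 0.0ms @ 0 + 566.038ms (3/2)
2. 566.038ms @ 3/2 + 566.038ms (3/2)
3. 1132.075ms @ 3 + 283.019ms (3/4)
4. 1415.094ms @ 15/4 + 283.019ms (3/4)
5. 1698.113ms @ 9/2 + 283.019ms (3/4)
6. 1981.132ms @ 21/4 + 283.019ms (3/4)
7. 2264.151ms @ 6 + 161.725ms (3/7)
8. 2425.876ms @ 45/7 + 161.725ms (3/7)
9. 2587.601ms @ 48/7 + 161.725ms (3/7)
10. 2749.326ms @ 51/7 + 161.725ms (3/7)
11. 2911.051ms @ 54/7 + 161.725ms (3/7)
12. 3072.776ms @ 57/7 + 323.45ms (6/7)
13. 3396.226ms @ 9 + 283.019ms (3/4)
14. 3679.245ms @ 39/4 + 283.019ms (3/4)
15. 3962.264ms @ 21/2 + 566.038ms (3/2)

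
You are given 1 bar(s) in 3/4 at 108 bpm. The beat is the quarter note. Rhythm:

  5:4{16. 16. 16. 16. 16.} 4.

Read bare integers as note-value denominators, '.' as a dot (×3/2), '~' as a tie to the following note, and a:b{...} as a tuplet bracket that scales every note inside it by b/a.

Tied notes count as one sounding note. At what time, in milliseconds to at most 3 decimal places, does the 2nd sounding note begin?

note 2 onset = 3/10b = 166.667ms

1. 0.0ms @ 0 + 166.667ms (3/10)
2. 166.667ms @ 3/10 + 166.667ms (3/10)
3. 333.333ms @ 3/5 + 166.667ms (3/10)
4. 500.0ms @ 9/10 + 166.667ms (3/10)
5. 666.667ms @ 6/5 + 166.667ms (3/10)
6. 833.333ms @ 3/2 + 833.333ms (3/2)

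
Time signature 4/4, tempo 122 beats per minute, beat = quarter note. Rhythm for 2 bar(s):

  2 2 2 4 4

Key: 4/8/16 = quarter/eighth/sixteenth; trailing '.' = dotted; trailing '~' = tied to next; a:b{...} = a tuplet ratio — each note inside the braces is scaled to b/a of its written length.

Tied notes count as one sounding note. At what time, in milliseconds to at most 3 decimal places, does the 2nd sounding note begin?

note 2 onset = 2b = 983.607ms

1. 0.0ms @ 0 + 983.607ms (2)
2. 983.607ms @ 2 + 983.607ms (2)
3. 1967.213ms @ 4 + 983.607ms (2)
4. 2950.82ms @ 6 + 491.803ms (1)
5. 3442.623ms @ 7 + 491.803ms (1)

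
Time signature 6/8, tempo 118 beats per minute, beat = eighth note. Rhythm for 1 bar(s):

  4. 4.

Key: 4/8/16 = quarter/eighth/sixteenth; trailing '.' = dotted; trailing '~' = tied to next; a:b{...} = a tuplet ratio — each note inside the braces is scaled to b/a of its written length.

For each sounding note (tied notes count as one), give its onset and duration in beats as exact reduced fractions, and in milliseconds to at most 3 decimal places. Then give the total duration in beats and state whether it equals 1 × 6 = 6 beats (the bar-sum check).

1) 0.0ms=0b +1525.424ms=3b
2) 1525.424ms=3b +1525.424ms=3b
Σ=6b of 6 (118bpm 6/8) — PASS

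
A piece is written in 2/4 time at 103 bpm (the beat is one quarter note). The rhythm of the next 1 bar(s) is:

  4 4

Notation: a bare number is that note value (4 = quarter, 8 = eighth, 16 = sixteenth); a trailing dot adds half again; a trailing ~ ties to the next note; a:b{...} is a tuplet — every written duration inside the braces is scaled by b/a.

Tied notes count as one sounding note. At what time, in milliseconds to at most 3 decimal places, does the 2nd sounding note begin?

1. 0.0ms @ 0 + 582.524ms (1)
2. 582.524ms @ 1 + 582.524ms (1)

note 2 onset = 1b = 582.524ms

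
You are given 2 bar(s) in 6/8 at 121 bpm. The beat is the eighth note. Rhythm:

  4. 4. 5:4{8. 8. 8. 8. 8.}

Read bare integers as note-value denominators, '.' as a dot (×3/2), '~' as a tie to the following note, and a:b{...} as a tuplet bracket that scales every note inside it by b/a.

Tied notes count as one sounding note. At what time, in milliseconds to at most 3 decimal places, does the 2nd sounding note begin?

note 2 onset = 3b = 1487.603ms

1. 0.0ms @ 0 + 1487.603ms (3)
2. 1487.603ms @ 3 + 1487.603ms (3)
3. 2975.207ms @ 6 + 595.041ms (6/5)
4. 3570.248ms @ 36/5 + 595.041ms (6/5)
5. 4165.289ms @ 42/5 + 595.041ms (6/5)
6. 4760.331ms @ 48/5 + 595.041ms (6/5)
7. 5355.372ms @ 54/5 + 595.041ms (6/5)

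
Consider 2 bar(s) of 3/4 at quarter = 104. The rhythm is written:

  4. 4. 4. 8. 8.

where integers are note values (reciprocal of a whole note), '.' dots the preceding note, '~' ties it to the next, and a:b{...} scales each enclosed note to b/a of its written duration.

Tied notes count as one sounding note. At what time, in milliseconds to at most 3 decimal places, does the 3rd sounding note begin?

note 3 onset = 3b = 1730.769ms

1. 0.0ms @ 0 + 865.385ms (3/2)
2. 865.385ms @ 3/2 + 865.385ms (3/2)
3. 1730.769ms @ 3 + 865.385ms (3/2)
4. 2596.154ms @ 9/2 + 432.692ms (3/4)
5. 3028.846ms @ 21/4 + 432.692ms (3/4)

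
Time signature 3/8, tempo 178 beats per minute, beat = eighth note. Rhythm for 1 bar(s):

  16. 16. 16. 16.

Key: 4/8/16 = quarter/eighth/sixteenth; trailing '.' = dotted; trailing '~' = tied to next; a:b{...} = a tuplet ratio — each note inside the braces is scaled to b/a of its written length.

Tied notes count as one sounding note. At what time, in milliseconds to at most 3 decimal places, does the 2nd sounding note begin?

1. 0.0ms @ 0 + 252.809ms (3/4)
2. 252.809ms @ 3/4 + 252.809ms (3/4)
3. 505.618ms @ 3/2 + 252.809ms (3/4)
4. 758.427ms @ 9/4 + 252.809ms (3/4)

note 2 onset = 3/4b = 252.809ms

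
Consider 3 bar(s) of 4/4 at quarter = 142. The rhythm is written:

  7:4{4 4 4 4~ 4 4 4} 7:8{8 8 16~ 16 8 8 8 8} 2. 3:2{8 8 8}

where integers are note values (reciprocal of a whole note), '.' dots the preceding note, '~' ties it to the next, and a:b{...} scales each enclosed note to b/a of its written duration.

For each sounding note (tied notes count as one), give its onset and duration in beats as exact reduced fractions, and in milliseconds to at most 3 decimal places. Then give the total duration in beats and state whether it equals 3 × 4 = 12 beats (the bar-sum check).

1) 0.0ms=0b +241.449ms=4/7b
2) 241.449ms=4/7b +241.449ms=4/7b
3) 482.897ms=8/7b +241.449ms=4/7b
4) 724.346ms=12/7b +482.897ms=8/7b
5) 1207.243ms=20/7b +241.449ms=4/7b
6) 1448.692ms=24/7b +241.449ms=4/7b
7) 1690.141ms=4b +241.449ms=4/7b
8) 1931.59ms=32/7b +241.449ms=4/7b
9) 2173.038ms=36/7b +241.449ms=4/7b
10) 2414.487ms=40/7b +241.449ms=4/7b
11) 2655.936ms=44/7b +241.449ms=4/7b
12) 2897.384ms=48/7b +241.449ms=4/7b
13) 3138.833ms=52/7b +241.449ms=4/7b
14) 3380.282ms=8b +1267.606ms=3b
15) 4647.887ms=11b +140.845ms=1/3b
16) 4788.732ms=34/3b +140.845ms=1/3b
17) 4929.577ms=35/3b +140.845ms=1/3b
Σ=12b of 12 (142bpm 4/4) — PASS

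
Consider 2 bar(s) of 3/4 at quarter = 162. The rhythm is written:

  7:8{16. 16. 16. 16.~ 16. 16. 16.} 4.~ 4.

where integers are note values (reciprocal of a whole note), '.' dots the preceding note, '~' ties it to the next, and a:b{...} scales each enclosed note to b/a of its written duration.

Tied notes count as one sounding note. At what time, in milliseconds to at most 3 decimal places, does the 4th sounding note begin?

note 4 onset = 9/7b = 476.19ms

1. 0.0ms @ 0 + 158.73ms (3/7)
2. 158.73ms @ 3/7 + 158.73ms (3/7)
3. 317.46ms @ 6/7 + 158.73ms (3/7)
4. 476.19ms @ 9/7 + 317.46ms (6/7)
5. 793.651ms @ 15/7 + 158.73ms (3/7)
6. 952.381ms @ 18/7 + 158.73ms (3/7)
7. 1111.111ms @ 3 + 1111.111ms (3)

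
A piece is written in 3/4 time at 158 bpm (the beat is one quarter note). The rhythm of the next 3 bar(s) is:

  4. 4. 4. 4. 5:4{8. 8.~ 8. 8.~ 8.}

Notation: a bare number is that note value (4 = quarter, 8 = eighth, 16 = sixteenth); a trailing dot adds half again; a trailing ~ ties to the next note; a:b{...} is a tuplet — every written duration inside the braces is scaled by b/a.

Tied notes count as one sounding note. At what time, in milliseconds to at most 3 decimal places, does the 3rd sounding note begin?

note 3 onset = 3b = 1139.241ms

1. 0.0ms @ 0 + 569.62ms (3/2)
2. 569.62ms @ 3/2 + 569.62ms (3/2)
3. 1139.241ms @ 3 + 569.62ms (3/2)
4. 1708.861ms @ 9/2 + 569.62ms (3/2)
5. 2278.481ms @ 6 + 227.848ms (3/5)
6. 2506.329ms @ 33/5 + 455.696ms (6/5)
7. 2962.025ms @ 39/5 + 455.696ms (6/5)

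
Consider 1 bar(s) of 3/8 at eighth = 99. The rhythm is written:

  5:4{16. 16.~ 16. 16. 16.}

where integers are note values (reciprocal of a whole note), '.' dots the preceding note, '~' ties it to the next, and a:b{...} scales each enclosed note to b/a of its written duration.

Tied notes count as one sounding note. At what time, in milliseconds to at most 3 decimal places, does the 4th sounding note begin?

note 4 onset = 12/5b = 1454.545ms

1. 0.0ms @ 0 + 363.636ms (3/5)
2. 363.636ms @ 3/5 + 727.273ms (6/5)
3. 1090.909ms @ 9/5 + 363.636ms (3/5)
4. 1454.545ms @ 12/5 + 363.636ms (3/5)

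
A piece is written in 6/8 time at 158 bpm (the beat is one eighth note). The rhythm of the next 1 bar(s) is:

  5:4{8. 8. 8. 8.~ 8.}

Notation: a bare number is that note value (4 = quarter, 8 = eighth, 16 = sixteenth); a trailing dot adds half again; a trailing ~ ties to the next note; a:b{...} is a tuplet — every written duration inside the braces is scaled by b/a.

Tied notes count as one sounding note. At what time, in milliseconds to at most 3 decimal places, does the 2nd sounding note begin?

1. 0.0ms @ 0 + 455.696ms (6/5)
2. 455.696ms @ 6/5 + 455.696ms (6/5)
3. 911.392ms @ 12/5 + 455.696ms (6/5)
4. 1367.089ms @ 18/5 + 911.392ms (12/5)

note 2 onset = 6/5b = 455.696ms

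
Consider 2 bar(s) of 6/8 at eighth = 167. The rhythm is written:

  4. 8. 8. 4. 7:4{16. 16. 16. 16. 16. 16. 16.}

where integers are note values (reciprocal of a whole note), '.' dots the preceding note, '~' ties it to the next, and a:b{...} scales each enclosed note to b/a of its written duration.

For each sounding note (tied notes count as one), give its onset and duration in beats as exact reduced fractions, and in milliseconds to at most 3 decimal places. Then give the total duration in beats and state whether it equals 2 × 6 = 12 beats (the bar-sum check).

1) 0.0ms=0b +1077.844ms=3b
2) 1077.844ms=3b +538.922ms=3/2b
3) 1616.766ms=9/2b +538.922ms=3/2b
4) 2155.689ms=6b +1077.844ms=3b
5) 3233.533ms=9b +153.978ms=3/7b
6) 3387.511ms=66/7b +153.978ms=3/7b
7) 3541.488ms=69/7b +153.978ms=3/7b
8) 3695.466ms=72/7b +153.978ms=3/7b
9) 3849.444ms=75/7b +153.978ms=3/7b
10) 4003.422ms=78/7b +153.978ms=3/7b
11) 4157.399ms=81/7b +153.978ms=3/7b
Σ=12b of 12 (167bpm 6/8) — PASS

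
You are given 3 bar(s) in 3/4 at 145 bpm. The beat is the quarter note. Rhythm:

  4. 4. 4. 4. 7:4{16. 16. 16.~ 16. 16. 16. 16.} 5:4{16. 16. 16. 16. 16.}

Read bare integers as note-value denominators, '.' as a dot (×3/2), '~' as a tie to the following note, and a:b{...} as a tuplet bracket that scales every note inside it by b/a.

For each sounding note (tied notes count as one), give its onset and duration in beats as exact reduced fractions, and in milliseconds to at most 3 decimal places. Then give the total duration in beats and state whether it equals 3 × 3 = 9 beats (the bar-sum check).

1) 0.0ms=0b +620.69ms=3/2b
2) 620.69ms=3/2b +620.69ms=3/2b
3) 1241.379ms=3b +620.69ms=3/2b
4) 1862.069ms=9/2b +620.69ms=3/2b
5) 2482.759ms=6b +88.67ms=3/14b
6) 2571.429ms=87/14b +88.67ms=3/14b
7) 2660.099ms=45/7b +177.34ms=3/7b
8) 2837.438ms=48/7b +88.67ms=3/14b
9) 2926.108ms=99/14b +88.67ms=3/14b
10) 3014.778ms=51/7b +88.67ms=3/14b
11) 3103.448ms=15/2b +124.138ms=3/10b
12) 3227.586ms=39/5b +124.138ms=3/10b
13) 3351.724ms=81/10b +124.138ms=3/10b
14) 3475.862ms=42/5b +124.138ms=3/10b
15) 3600.0ms=87/10b +124.138ms=3/10b
Σ=9b of 9 (145bpm 3/4) — PASS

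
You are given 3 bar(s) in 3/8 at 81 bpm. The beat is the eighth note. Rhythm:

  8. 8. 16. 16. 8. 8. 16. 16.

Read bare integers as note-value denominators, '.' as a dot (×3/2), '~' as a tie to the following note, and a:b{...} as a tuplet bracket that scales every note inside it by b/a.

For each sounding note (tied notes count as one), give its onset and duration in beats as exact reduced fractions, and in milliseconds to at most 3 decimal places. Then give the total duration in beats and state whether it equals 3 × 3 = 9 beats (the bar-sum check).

1) 0.0ms=0b +1111.111ms=3/2b
2) 1111.111ms=3/2b +1111.111ms=3/2b
3) 2222.222ms=3b +555.556ms=3/4b
4) 2777.778ms=15/4b +555.556ms=3/4b
5) 3333.333ms=9/2b +1111.111ms=3/2b
6) 4444.444ms=6b +1111.111ms=3/2b
7) 5555.556ms=15/2b +555.556ms=3/4b
8) 6111.111ms=33/4b +555.556ms=3/4b
Σ=9b of 9 (81bpm 3/8) — PASS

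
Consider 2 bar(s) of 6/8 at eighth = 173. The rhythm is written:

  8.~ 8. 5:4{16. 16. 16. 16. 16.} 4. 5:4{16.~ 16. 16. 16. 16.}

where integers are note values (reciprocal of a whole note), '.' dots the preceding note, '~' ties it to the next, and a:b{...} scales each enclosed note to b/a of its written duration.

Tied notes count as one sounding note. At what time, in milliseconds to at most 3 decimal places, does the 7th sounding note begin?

1. 0.0ms @ 0 + 1040.462ms (3)
2. 1040.462ms @ 3 + 208.092ms (3/5)
3. 1248.555ms @ 18/5 + 208.092ms (3/5)
4. 1456.647ms @ 21/5 + 208.092ms (3/5)
5. 1664.74ms @ 24/5 + 208.092ms (3/5)
6. 1872.832ms @ 27/5 + 208.092ms (3/5)
7. 2080.925ms @ 6 + 1040.462ms (3)
8. 3121.387ms @ 9 + 416.185ms (6/5)
9. 3537.572ms @ 51/5 + 208.092ms (3/5)
10. 3745.665ms @ 54/5 + 208.092ms (3/5)
11. 3953.757ms @ 57/5 + 208.092ms (3/5)

note 7 onset = 6b = 2080.925ms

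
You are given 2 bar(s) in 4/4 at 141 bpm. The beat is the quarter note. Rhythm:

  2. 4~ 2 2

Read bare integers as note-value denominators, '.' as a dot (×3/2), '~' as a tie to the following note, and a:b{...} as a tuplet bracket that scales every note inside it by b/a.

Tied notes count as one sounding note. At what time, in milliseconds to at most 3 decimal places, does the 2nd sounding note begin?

note 2 onset = 3b = 1276.596ms

1. 0.0ms @ 0 + 1276.596ms (3)
2. 1276.596ms @ 3 + 1276.596ms (3)
3. 2553.191ms @ 6 + 851.064ms (2)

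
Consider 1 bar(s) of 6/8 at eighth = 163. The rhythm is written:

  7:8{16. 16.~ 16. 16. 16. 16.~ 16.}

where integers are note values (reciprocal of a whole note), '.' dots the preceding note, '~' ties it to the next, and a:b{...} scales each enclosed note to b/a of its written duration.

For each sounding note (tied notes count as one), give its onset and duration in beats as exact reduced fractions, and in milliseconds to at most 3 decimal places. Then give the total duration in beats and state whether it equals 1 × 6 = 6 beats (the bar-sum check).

1) 0.0ms=0b +315.513ms=6/7b
2) 315.513ms=6/7b +631.025ms=12/7b
3) 946.538ms=18/7b +315.513ms=6/7b
4) 1262.051ms=24/7b +315.513ms=6/7b
5) 1577.564ms=30/7b +631.025ms=12/7b
Σ=6b of 6 (163bpm 6/8) — PASS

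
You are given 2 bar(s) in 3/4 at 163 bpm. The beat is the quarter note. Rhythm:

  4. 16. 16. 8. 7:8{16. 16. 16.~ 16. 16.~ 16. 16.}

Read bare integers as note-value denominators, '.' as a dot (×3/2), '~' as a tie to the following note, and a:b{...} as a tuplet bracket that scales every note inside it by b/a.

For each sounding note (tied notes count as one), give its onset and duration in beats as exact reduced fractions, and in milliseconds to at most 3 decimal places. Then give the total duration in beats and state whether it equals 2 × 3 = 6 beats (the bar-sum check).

1) 0.0ms=0b +552.147ms=3/2b
2) 552.147ms=3/2b +138.037ms=3/8b
3) 690.184ms=15/8b +138.037ms=3/8b
4) 828.221ms=9/4b +276.074ms=3/4b
5) 1104.294ms=3b +157.756ms=3/7b
6) 1262.051ms=24/7b +157.756ms=3/7b
7) 1419.807ms=27/7b +315.513ms=6/7b
8) 1735.32ms=33/7b +315.513ms=6/7b
9) 2050.833ms=39/7b +157.756ms=3/7b
Σ=6b of 6 (163bpm 3/4) — PASS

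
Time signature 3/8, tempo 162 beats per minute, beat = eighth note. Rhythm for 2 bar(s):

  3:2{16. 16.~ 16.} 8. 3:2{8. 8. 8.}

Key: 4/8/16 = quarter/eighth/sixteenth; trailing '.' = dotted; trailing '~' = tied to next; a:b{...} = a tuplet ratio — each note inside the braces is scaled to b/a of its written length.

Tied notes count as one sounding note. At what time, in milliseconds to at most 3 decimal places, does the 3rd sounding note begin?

1. 0.0ms @ 0 + 185.185ms (1/2)
2. 185.185ms @ 1/2 + 370.37ms (1)
3. 555.556ms @ 3/2 + 555.556ms (3/2)
4. 1111.111ms @ 3 + 370.37ms (1)
5. 1481.481ms @ 4 + 370.37ms (1)
6. 1851.852ms @ 5 + 370.37ms (1)

note 3 onset = 3/2b = 555.556ms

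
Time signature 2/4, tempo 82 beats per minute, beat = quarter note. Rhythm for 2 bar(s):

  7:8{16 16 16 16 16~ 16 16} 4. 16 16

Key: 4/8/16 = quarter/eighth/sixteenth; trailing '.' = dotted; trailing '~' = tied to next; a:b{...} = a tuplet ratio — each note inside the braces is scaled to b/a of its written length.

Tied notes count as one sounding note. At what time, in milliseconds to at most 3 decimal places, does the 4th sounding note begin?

note 4 onset = 6/7b = 627.178ms

1. 0.0ms @ 0 + 209.059ms (2/7)
2. 209.059ms @ 2/7 + 209.059ms (2/7)
3. 418.118ms @ 4/7 + 209.059ms (2/7)
4. 627.178ms @ 6/7 + 209.059ms (2/7)
5. 836.237ms @ 8/7 + 418.118ms (4/7)
6. 1254.355ms @ 12/7 + 209.059ms (2/7)
7. 1463.415ms @ 2 + 1097.561ms (3/2)
8. 2560.976ms @ 7/2 + 182.927ms (1/4)
9. 2743.902ms @ 15/4 + 182.927ms (1/4)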